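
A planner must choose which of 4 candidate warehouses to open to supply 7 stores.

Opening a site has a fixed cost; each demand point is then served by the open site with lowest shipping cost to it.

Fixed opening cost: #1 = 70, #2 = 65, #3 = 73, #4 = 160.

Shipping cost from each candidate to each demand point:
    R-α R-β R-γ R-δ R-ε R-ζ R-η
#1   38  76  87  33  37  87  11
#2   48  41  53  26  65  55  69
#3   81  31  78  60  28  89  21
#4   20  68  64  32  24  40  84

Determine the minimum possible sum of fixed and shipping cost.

396

Open {#1, #2}: assign each demand point to its cheapest open site.
  R-α→#1 38, R-β→#2 41, R-γ→#2 53, R-δ→#2 26, R-ε→#1 37, R-ζ→#2 55, R-η→#1 11
  shipping cost 261, fixed 135 → total 396.
Compare {#2, #3}: shipping cost 262 + fixed 138 = 400.
Compare {#2}: shipping cost 357 + fixed 65 = 422.
Compare {#1}: shipping cost 369 + fixed 70 = 439.
All other subsets cost ≥ 400. Minimum total cost: 396.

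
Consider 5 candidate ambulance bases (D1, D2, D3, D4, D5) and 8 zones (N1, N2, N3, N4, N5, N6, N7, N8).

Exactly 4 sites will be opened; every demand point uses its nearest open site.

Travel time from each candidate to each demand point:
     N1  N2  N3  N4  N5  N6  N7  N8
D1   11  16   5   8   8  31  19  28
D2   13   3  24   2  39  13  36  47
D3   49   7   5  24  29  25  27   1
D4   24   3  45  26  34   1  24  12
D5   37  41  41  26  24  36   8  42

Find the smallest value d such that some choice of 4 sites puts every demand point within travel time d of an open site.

Open {D1, D3, D4, D5}.
  Farthest demand point is N1 at travel time 11 (to D1); all others are ≤ 11.
With {D1, D2, D4, D5} the worst case is 12.
With {D1, D2, D3, D5} the worst case is 13.
No size-4 selection achieves below 11.

11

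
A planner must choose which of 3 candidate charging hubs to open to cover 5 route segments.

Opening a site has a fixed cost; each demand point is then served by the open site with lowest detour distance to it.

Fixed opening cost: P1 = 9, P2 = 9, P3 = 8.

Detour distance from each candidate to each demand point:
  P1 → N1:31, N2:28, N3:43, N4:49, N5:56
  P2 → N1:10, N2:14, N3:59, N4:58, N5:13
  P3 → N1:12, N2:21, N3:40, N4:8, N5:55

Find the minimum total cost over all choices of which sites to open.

Open {P2, P3}: assign each demand point to its cheapest open site.
  N1→P2 10, N2→P2 14, N3→P3 40, N4→P3 8, N5→P2 13
  detour distance 85, fixed 17 → total 102.
Compare {P1, P2, P3}: detour distance 85 + fixed 26 = 111.
Compare {P3}: detour distance 136 + fixed 8 = 144.
Compare {P1, P2}: detour distance 129 + fixed 18 = 147.
All other subsets cost ≥ 111. Minimum total cost: 102.

102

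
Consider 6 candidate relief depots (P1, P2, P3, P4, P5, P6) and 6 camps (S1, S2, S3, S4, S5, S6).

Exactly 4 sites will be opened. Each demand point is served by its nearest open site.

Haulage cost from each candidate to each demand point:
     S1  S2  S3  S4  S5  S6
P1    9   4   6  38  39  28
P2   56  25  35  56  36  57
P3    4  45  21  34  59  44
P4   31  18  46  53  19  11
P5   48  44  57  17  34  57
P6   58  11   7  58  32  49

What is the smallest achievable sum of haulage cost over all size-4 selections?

61

Open {P1, P3, P4, P5}.
  S1→P3 4, S2→P1 4, S3→P1 6, S4→P5 17, S5→P4 19, S6→P4 11  ⇒ total 61.
Compare {P1, P2, P4, P5}: total 66.
Compare {P1, P4, P5, P6}: total 66.
No size-4 selection does better; minimum is 61.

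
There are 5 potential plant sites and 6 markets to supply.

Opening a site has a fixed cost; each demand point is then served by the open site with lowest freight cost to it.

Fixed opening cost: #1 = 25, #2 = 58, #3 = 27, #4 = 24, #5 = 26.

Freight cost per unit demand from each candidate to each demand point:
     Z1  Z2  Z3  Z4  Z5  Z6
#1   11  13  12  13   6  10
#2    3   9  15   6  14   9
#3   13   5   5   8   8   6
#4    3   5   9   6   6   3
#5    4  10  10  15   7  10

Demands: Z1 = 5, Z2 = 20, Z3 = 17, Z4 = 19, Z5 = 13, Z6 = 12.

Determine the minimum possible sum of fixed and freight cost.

479

Open {#3, #4}: assign each demand point to its cheapest open site.
  Z1→#4 5×3=15, Z2→#3 20×5=100, Z3→#3 17×5=85, Z4→#4 19×6=114, Z5→#4 13×6=78, Z6→#4 12×3=36
  freight cost 428, fixed 51 → total 479.
Compare {#1, #3, #4}: freight cost 428 + fixed 76 = 504.
Compare {#3, #4, #5}: freight cost 428 + fixed 77 = 505.
Compare {#4}: freight cost 496 + fixed 24 = 520.
All other subsets cost ≥ 504. Minimum total cost: 479.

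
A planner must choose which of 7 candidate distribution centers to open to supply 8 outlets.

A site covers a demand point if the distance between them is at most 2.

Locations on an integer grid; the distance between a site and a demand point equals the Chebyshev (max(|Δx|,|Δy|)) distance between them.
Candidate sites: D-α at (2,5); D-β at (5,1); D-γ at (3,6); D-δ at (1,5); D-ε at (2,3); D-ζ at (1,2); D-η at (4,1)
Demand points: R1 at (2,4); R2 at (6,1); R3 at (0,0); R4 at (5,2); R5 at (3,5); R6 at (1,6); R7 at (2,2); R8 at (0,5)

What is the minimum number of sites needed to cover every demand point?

3

Coverage sets (demand points within 2 of each site):
  D-α: {R1, R5, R6, R8}
  D-β: {R2, R4}
  D-γ: {R1, R5, R6}
  D-δ: {R1, R5, R6, R8}
  D-ε: {R1, R5, R7, R8}
  D-ζ: {R1, R3, R7}
  D-η: {R2, R4, R7}
No 2 sites suffice: every size-2 union leaves at least one demand point uncovered.
But {D-α, D-β, D-ζ} covers everything, so the minimum is 3.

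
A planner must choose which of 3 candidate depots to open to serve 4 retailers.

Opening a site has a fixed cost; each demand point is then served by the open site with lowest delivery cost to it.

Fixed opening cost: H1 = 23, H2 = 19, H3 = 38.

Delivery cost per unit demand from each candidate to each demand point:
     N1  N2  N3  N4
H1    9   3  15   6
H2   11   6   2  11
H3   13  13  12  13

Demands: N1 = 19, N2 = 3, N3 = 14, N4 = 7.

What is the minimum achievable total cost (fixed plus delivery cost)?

Open {H1, H2}: assign each demand point to its cheapest open site.
  N1→H1 19×9=171, N2→H1 3×3=9, N3→H2 14×2=28, N4→H1 7×6=42
  delivery cost 250, fixed 42 → total 292.
Compare {H1, H2, H3}: delivery cost 250 + fixed 80 = 330.
Compare {H2}: delivery cost 332 + fixed 19 = 351.
Compare {H2, H3}: delivery cost 332 + fixed 57 = 389.
All other subsets cost ≥ 330. Minimum total cost: 292.

292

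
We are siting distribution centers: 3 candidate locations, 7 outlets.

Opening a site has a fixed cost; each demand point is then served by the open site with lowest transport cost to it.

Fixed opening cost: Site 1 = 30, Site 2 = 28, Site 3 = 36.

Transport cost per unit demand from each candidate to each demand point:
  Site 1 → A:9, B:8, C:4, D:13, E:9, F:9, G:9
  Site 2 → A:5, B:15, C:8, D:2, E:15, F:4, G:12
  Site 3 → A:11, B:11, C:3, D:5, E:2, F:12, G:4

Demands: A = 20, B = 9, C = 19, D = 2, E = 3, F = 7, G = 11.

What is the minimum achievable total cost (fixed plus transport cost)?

402

Open {Site 2, Site 3}: assign each demand point to its cheapest open site.
  A→Site 2 20×5=100, B→Site 3 9×11=99, C→Site 3 19×3=57, D→Site 2 2×2=4, E→Site 3 3×2=6, F→Site 2 7×4=28, G→Site 3 11×4=44
  transport cost 338, fixed 64 → total 402.
Compare {Site 1, Site 2, Site 3}: transport cost 311 + fixed 94 = 405.
Compare {Site 1, Site 2}: transport cost 406 + fixed 58 = 464.
Compare {Site 1, Site 3}: transport cost 432 + fixed 66 = 498.
All other subsets cost ≥ 405. Minimum total cost: 402.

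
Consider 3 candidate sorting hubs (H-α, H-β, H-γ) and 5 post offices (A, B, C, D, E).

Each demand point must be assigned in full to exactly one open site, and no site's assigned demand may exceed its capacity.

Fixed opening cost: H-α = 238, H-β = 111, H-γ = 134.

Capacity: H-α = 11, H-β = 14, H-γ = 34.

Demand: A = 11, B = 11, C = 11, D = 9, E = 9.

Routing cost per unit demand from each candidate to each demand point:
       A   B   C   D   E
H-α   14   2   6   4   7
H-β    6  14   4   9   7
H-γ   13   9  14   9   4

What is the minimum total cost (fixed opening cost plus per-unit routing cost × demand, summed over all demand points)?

809

Open {H-α, H-β, H-γ}; cheapest assignment that respects the capacities:
  H-α (cap 11, load 11): B — cost 11×2 = 22
  H-β (cap 14, load 11): C — cost 11×4 = 44
  H-γ (cap 34, load 29): A, D, E — cost 11×13 + 9×9 + 9×4 = 260
  Shipping 326, fixed 483 → total 809.
  Any other capacity-feasible assignment to {H-α, H-β, H-γ} ships for at least 326.
Total demand is 51 and no other set of sites has combined capacity ≥ 51, so {H-α, H-β, H-γ} is the only feasible choice of open sites. Minimum: 809.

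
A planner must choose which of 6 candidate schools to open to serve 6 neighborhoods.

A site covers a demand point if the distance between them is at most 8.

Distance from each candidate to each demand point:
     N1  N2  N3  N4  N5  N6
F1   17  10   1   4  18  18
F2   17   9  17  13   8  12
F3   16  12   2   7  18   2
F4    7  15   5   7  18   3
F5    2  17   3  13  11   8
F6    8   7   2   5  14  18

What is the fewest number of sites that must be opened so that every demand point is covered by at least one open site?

3

Coverage sets (demand points within 8 of each site):
  F1: {N3, N4}
  F2: {N5}
  F3: {N3, N4, N6}
  F4: {N1, N3, N4, N6}
  F5: {N1, N3, N6}
  F6: {N1, N2, N3, N4}
No 2 sites suffice: every size-2 union leaves at least one demand point uncovered.
But {F2, F3, F6} covers everything, so the minimum is 3.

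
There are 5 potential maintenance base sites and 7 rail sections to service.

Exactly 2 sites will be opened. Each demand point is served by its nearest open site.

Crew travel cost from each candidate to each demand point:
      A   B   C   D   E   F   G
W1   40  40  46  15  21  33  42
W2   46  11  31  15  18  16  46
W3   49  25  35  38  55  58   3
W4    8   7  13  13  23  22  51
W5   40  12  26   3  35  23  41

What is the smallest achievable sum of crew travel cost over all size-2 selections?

89

Open {W3, W4}.
  A→W4 8, B→W4 7, C→W4 13, D→W4 13, E→W4 23, F→W4 22, G→W3 3  ⇒ total 89.
Compare {W4, W5}: total 117.
Compare {W2, W4}: total 121.
No size-2 selection does better; minimum is 89.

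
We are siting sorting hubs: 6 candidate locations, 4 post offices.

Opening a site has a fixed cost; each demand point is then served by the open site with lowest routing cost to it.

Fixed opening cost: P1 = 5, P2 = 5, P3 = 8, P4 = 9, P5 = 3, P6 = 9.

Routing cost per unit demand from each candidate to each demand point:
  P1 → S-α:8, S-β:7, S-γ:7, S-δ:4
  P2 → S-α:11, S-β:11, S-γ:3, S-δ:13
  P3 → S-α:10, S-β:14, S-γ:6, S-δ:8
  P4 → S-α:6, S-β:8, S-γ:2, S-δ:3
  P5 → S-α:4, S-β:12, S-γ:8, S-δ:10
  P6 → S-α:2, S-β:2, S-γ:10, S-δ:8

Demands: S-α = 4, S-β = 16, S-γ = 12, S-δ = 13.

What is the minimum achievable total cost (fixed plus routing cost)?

Open {P4, P6}: assign each demand point to its cheapest open site.
  S-α→P6 4×2=8, S-β→P6 16×2=32, S-γ→P4 12×2=24, S-δ→P4 13×3=39
  routing cost 103, fixed 18 → total 121.
Compare {P4, P5, P6}: routing cost 103 + fixed 21 = 124.
Compare {P1, P4, P6}: routing cost 103 + fixed 23 = 126.
Compare {P2, P4, P6}: routing cost 103 + fixed 23 = 126.
All other subsets cost ≥ 124. Minimum total cost: 121.

121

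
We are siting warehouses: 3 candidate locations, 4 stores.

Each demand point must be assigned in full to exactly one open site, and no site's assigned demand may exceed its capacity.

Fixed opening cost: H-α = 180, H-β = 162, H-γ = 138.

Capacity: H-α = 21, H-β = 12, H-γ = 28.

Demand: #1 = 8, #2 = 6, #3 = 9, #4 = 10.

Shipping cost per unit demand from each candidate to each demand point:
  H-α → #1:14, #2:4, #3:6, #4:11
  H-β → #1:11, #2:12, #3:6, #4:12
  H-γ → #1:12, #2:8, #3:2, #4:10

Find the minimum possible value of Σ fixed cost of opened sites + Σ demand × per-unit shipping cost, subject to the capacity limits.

Open {H-β, H-γ}; cheapest assignment that respects the capacities:
  H-β (cap 12, load 8): #1 — cost 8×11 = 88
  H-γ (cap 28, load 25): #2, #3, #4 — cost 6×8 + 9×2 + 10×10 = 166
  Shipping 254, fixed 300 → total 554.
  Any other capacity-feasible assignment to {H-β, H-γ} ships for at least 254.
Compare {H-α, H-γ}: its best feasible assignment gives total 556.
Compare {H-α, H-β, H-γ}: its best feasible assignment gives total 710.
Every other set of open sites that can feasibly serve all demand totals ≥ 556 even under its best assignment. Minimum: 554.

554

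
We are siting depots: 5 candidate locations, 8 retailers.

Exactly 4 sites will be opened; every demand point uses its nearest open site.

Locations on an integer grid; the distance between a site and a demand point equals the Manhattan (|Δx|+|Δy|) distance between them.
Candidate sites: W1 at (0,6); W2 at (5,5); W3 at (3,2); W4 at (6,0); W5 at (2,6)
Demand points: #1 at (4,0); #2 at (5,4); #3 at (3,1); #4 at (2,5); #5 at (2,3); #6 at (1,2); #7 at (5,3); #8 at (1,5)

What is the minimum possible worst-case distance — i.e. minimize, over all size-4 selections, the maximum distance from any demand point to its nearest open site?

2

Open {W2, W3, W4, W5}.
  Farthest demand point is #1 at distance 2 (to W4); all others are ≤ 2.
With {W1, W2, W3, W4} the worst case is 3.
With {W1, W2, W3, W5} the worst case is 3.
No size-4 selection achieves below 2.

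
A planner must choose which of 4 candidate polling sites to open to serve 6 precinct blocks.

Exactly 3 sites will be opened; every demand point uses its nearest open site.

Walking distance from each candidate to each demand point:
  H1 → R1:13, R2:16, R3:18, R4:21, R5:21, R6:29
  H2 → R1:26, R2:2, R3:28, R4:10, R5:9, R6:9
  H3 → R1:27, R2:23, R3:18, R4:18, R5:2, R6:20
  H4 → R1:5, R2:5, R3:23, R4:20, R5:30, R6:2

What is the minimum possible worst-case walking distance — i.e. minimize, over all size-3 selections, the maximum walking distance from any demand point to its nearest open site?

Open {H1, H2, H3}.
  Farthest demand point is R3 at walking distance 18 (to H1); all others are ≤ 18.
With {H1, H2, H4} the worst case is 18.
With {H1, H3, H4} the worst case is 18.
No size-3 selection achieves below 18.

18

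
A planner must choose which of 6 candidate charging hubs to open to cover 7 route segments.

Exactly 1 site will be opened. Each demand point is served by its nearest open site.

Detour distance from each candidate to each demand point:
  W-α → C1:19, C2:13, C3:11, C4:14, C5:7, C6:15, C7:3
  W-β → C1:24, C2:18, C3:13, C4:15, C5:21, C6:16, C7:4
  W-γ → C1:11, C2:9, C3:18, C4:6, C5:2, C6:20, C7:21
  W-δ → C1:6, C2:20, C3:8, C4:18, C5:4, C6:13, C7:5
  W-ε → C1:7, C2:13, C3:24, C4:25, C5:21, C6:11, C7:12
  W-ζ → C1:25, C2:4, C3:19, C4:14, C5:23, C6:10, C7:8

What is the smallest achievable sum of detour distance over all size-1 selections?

Open {W-δ}.
  C1→W-δ 6, C2→W-δ 20, C3→W-δ 8, C4→W-δ 18, C5→W-δ 4, C6→W-δ 13, C7→W-δ 5  ⇒ total 74.
Compare {W-α}: total 82.
Compare {W-γ}: total 87.
No size-1 selection does better; minimum is 74.

74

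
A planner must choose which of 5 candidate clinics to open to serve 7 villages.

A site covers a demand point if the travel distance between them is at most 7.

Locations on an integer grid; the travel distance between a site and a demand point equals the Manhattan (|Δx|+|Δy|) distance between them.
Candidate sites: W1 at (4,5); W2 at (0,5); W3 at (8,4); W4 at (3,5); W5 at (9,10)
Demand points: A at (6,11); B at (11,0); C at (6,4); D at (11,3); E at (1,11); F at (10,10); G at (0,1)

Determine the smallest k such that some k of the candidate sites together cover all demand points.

3

Coverage sets (demand points within 7 of each site):
  W1: {C}
  W2: {C, E, G}
  W3: {B, C, D}
  W4: {C, G}
  W5: {A, F}
No 2 sites suffice: every size-2 union leaves at least one demand point uncovered.
But {W2, W3, W5} covers everything, so the minimum is 3.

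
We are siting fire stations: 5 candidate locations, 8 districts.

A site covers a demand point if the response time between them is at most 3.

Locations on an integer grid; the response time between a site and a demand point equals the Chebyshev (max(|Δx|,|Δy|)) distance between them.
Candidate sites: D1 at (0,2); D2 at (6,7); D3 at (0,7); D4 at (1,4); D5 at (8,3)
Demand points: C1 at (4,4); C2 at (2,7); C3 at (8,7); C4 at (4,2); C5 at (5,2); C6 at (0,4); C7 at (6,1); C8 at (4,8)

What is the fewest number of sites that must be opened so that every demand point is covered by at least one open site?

Coverage sets (demand points within 3 of each site):
  D1: {C6}
  D2: {C1, C3, C8}
  D3: {C2, C6}
  D4: {C1, C2, C4, C6}
  D5: {C5, C7}
No 2 sites suffice: every size-2 union leaves at least one demand point uncovered.
But {D2, D4, D5} covers everything, so the minimum is 3.

3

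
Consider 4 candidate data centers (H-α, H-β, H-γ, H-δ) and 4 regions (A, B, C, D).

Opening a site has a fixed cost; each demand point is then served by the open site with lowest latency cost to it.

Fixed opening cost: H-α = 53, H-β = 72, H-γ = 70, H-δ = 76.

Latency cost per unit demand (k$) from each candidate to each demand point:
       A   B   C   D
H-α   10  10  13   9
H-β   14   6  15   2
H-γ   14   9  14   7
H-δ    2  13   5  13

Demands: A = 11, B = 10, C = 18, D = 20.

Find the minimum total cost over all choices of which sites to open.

Open {H-β, H-δ}: assign each demand point to its cheapest open site.
  A→H-δ 11×2=22, B→H-β 10×6=60, C→H-δ 18×5=90, D→H-β 20×2=40
  latency cost 212, fixed 148 → total 360.
Compare {H-α, H-β, H-δ}: latency cost 212 + fixed 201 = 413.
Compare {H-β, H-γ, H-δ}: latency cost 212 + fixed 218 = 430.
Compare {H-α, H-β, H-γ, H-δ}: latency cost 212 + fixed 271 = 483.
All other subsets cost ≥ 413. Minimum total cost: 360.

360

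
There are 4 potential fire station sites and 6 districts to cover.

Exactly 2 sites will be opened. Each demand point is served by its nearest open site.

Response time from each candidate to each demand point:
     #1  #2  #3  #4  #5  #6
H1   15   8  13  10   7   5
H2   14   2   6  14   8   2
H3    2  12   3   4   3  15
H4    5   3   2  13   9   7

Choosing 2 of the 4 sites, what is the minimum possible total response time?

16

Open {H2, H3}.
  #1→H3 2, #2→H2 2, #3→H3 3, #4→H3 4, #5→H3 3, #6→H2 2  ⇒ total 16.
Compare {H3, H4}: total 21.
Compare {H1, H3}: total 25.
No size-2 selection does better; minimum is 16.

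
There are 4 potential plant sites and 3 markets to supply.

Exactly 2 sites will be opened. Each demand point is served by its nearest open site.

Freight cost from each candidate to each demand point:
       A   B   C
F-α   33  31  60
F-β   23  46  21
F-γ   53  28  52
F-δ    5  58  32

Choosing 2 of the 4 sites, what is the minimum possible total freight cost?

65

Open {F-γ, F-δ}.
  A→F-δ 5, B→F-γ 28, C→F-δ 32  ⇒ total 65.
Compare {F-α, F-δ}: total 68.
Compare {F-β, F-γ}: total 72.
No size-2 selection does better; minimum is 65.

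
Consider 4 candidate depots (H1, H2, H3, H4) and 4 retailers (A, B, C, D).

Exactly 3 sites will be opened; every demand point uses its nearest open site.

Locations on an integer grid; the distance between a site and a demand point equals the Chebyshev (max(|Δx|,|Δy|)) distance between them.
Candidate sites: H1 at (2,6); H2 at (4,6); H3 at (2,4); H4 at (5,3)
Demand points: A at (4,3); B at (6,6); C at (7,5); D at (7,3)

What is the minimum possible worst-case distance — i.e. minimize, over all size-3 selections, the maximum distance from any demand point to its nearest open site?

2

Open {H1, H2, H4}.
  Farthest demand point is B at distance 2 (to H2); all others are ≤ 2.
With {H2, H3, H4} the worst case is 2.
With {H1, H2, H3} the worst case is 3.
No size-3 selection achieves below 2.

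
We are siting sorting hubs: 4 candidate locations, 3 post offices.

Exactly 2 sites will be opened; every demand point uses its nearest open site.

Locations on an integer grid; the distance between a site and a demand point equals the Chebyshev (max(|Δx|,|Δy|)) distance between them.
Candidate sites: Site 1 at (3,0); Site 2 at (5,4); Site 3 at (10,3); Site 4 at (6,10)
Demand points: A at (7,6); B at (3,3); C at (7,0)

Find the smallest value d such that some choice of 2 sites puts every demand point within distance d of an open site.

3

Open {Site 1, Site 3}.
  Farthest demand point is A at distance 3 (to Site 3); all others are ≤ 3.
With {Site 2, Site 3} the worst case is 3.
With {Site 1, Site 2} the worst case is 4.
No size-2 selection achieves below 3.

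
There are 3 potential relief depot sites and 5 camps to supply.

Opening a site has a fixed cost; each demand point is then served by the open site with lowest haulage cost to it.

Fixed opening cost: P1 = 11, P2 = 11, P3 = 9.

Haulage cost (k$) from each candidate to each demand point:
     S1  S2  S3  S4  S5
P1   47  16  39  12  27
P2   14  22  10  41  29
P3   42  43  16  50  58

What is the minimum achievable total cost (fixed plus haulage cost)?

101

Open {P1, P2}: assign each demand point to its cheapest open site.
  S1→P2 14, S2→P1 16, S3→P2 10, S4→P1 12, S5→P1 27
  haulage cost 79, fixed 22 → total 101.
Compare {P1, P2, P3}: haulage cost 79 + fixed 31 = 110.
Compare {P2}: haulage cost 116 + fixed 11 = 127.
Compare {P1, P3}: haulage cost 113 + fixed 20 = 133.
All other subsets cost ≥ 110. Minimum total cost: 101.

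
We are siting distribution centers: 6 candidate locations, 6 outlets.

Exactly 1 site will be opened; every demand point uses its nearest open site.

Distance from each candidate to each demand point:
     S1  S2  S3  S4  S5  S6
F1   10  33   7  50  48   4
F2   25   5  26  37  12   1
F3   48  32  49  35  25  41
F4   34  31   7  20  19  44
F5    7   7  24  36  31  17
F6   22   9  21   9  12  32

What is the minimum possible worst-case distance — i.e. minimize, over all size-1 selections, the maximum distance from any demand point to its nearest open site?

32

Open {F6}.
  Farthest demand point is S6 at distance 32 (to F6); all others are ≤ 32.
With {F5} the worst case is 36.
With {F2} the worst case is 37.
No size-1 selection achieves below 32.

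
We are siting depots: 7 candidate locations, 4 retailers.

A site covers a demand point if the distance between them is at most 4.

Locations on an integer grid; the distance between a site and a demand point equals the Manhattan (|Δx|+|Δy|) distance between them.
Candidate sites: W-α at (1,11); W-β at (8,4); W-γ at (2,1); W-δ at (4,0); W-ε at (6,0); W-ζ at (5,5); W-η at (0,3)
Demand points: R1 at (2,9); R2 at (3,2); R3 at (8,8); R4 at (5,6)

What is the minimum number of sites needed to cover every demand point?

4

Coverage sets (demand points within 4 of each site):
  W-α: {R1}
  W-β: {R3}
  W-γ: {R2}
  W-δ: {R2}
  W-ε: {}
  W-ζ: {R4}
  W-η: {R2}
No 3 sites suffice: every size-3 union leaves at least one demand point uncovered.
But {W-α, W-β, W-γ, W-ζ} covers everything, so the minimum is 4.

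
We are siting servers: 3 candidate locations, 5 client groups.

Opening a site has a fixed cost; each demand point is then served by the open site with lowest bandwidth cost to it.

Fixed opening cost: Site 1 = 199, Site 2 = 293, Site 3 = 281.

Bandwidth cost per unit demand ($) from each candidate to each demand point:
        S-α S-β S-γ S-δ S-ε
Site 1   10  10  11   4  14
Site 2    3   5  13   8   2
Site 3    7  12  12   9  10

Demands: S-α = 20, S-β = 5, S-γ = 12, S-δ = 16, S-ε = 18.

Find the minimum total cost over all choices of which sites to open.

Open {Site 2}: assign each demand point to its cheapest open site.
  S-α→Site 2 20×3=60, S-β→Site 2 5×5=25, S-γ→Site 2 12×13=156, S-δ→Site 2 16×8=128, S-ε→Site 2 18×2=36
  bandwidth cost 405, fixed 293 → total 698.
Compare {Site 1, Site 2}: bandwidth cost 317 + fixed 492 = 809.
Compare {Site 1}: bandwidth cost 698 + fixed 199 = 897.
Compare {Site 3}: bandwidth cost 668 + fixed 281 = 949.
All other subsets cost ≥ 809. Minimum total cost: 698.

698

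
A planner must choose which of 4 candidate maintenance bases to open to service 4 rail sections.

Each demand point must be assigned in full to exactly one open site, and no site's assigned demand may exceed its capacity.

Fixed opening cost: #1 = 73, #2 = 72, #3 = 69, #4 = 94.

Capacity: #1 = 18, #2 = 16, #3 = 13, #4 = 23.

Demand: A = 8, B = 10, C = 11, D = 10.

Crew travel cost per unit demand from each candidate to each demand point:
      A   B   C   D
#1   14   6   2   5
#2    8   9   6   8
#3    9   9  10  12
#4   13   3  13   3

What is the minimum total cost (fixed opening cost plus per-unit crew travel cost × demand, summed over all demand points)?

Open {#1, #2, #4}; cheapest assignment that respects the capacities:
  #1 (cap 18, load 11): C — cost 11×2 = 22
  #2 (cap 16, load 8): A — cost 8×8 = 64
  #4 (cap 23, load 20): B, D — cost 10×3 + 10×3 = 60
  Shipping 146, fixed 239 → total 385.
  Any other capacity-feasible assignment to {#1, #2, #4} ships for at least 146.
Compare {#1, #3, #4}: its best feasible assignment gives total 390.
Compare {#2, #3, #4}: its best feasible assignment gives total 433.
Every other set of open sites that can feasibly serve all demand totals ≥ 390 even under its best assignment. Minimum: 385.

385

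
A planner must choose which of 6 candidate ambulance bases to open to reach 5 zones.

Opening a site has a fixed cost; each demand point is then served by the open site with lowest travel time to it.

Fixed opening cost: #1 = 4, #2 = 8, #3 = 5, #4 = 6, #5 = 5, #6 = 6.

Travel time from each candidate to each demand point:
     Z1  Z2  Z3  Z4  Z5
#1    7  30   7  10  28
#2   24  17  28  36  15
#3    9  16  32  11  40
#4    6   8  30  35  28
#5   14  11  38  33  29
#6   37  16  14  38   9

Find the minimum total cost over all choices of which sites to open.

56

Open {#1, #4, #6}: assign each demand point to its cheapest open site.
  Z1→#4 6, Z2→#4 8, Z3→#1 7, Z4→#1 10, Z5→#6 9
  travel time 40, fixed 16 → total 56.
Compare {#1, #6}: travel time 49 + fixed 10 = 59.
Compare {#1, #5, #6}: travel time 44 + fixed 15 = 59.
Compare {#1, #3, #4, #6}: travel time 40 + fixed 21 = 61.
All other subsets cost ≥ 59. Minimum total cost: 56.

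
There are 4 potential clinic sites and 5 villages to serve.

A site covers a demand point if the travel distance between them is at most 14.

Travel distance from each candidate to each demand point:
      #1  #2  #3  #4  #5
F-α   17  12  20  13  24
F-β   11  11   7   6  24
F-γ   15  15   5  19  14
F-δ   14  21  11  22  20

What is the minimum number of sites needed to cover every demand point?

2

Coverage sets (demand points within 14 of each site):
  F-α: {#2, #4}
  F-β: {#1, #2, #3, #4}
  F-γ: {#3, #5}
  F-δ: {#1, #3}
No single site covers all 5 demand points.
But {F-β, F-γ} covers everything, so the minimum is 2.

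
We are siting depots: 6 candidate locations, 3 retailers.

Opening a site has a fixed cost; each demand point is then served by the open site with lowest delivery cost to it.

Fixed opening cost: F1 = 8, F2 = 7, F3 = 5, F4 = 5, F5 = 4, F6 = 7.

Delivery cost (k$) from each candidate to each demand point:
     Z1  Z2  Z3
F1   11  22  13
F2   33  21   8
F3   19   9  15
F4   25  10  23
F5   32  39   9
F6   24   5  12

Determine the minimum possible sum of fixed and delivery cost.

43

Open {F1, F6}: assign each demand point to its cheapest open site.
  Z1→F1 11, Z2→F6 5, Z3→F6 12
  delivery cost 28, fixed 15 → total 43.
Compare {F1, F5, F6}: delivery cost 25 + fixed 19 = 44.
Compare {F1, F3}: delivery cost 33 + fixed 13 = 46.
Compare {F3, F5}: delivery cost 37 + fixed 9 = 46.
All other subsets cost ≥ 44. Minimum total cost: 43.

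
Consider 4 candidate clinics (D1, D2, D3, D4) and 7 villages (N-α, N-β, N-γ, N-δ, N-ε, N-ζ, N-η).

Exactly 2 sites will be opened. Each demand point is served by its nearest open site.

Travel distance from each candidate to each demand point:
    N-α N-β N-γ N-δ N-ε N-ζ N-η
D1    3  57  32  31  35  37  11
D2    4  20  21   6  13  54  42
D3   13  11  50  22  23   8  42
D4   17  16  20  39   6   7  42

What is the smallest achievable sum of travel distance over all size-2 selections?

Open {D1, D4}.
  N-α→D1 3, N-β→D4 16, N-γ→D4 20, N-δ→D1 31, N-ε→D4 6, N-ζ→D4 7, N-η→D1 11  ⇒ total 94.
Compare {D2, D4}: total 101.
Compare {D2, D3}: total 105.
No size-2 selection does better; minimum is 94.

94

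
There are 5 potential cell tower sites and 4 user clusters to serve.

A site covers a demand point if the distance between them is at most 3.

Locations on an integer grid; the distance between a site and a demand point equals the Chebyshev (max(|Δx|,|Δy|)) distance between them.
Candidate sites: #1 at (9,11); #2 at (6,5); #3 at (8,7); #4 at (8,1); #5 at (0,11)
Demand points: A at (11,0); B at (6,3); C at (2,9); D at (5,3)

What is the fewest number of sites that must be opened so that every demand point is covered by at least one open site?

Coverage sets (demand points within 3 of each site):
  #1: {}
  #2: {B, D}
  #3: {}
  #4: {A, B, D}
  #5: {C}
No single site covers all 4 demand points.
But {#4, #5} covers everything, so the minimum is 2.

2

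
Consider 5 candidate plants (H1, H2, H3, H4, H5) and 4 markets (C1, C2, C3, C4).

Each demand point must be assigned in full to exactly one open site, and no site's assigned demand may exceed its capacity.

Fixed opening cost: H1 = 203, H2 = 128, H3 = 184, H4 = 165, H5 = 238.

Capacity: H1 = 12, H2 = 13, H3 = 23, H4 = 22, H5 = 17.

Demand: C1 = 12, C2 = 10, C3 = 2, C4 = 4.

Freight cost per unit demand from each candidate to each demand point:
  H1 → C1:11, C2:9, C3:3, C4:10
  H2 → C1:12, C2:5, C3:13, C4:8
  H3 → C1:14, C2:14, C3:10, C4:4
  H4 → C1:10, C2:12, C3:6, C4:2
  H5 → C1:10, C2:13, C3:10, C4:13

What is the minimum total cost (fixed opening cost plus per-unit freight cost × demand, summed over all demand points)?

Open {H2, H4}; cheapest assignment that respects the capacities:
  H2 (cap 13, load 10): C2 — cost 10×5 = 50
  H4 (cap 22, load 18): C1, C3, C4 — cost 12×10 + 2×6 + 4×2 = 140
  Shipping 190, fixed 293 → total 483.
  Any other capacity-feasible assignment to {H2, H4} ships for at least 190.
Compare {H2, H3}: its best feasible assignment gives total 566.
Compare {H1, H4}: its best feasible assignment gives total 592.
Every other set of open sites that can feasibly serve all demand totals ≥ 566 even under its best assignment. Minimum: 483.

483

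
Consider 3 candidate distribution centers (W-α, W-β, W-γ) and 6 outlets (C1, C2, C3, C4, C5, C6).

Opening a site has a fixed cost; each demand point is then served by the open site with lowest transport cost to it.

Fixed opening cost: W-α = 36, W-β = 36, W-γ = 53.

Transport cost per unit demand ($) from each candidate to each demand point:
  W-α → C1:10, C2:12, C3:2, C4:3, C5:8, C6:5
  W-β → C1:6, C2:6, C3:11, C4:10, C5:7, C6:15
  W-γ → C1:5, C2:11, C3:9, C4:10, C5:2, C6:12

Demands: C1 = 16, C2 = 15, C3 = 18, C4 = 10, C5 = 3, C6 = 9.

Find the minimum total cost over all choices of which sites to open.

Open {W-α, W-β}: assign each demand point to its cheapest open site.
  C1→W-β 16×6=96, C2→W-β 15×6=90, C3→W-α 18×2=36, C4→W-α 10×3=30, C5→W-β 3×7=21, C6→W-α 9×5=45
  transport cost 318, fixed 72 → total 390.
Compare {W-α, W-β, W-γ}: transport cost 287 + fixed 125 = 412.
Compare {W-α, W-γ}: transport cost 362 + fixed 89 = 451.
Compare {W-α}: transport cost 475 + fixed 36 = 511.
All other subsets cost ≥ 412. Minimum total cost: 390.

390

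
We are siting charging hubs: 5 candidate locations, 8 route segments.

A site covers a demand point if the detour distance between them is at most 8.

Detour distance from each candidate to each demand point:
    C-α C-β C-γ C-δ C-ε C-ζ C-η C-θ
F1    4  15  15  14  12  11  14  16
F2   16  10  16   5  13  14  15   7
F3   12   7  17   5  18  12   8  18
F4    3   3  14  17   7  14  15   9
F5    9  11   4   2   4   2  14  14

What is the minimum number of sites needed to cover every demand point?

4

Coverage sets (demand points within 8 of each site):
  F1: {C-α}
  F2: {C-δ, C-θ}
  F3: {C-β, C-δ, C-η}
  F4: {C-α, C-β, C-ε}
  F5: {C-γ, C-δ, C-ε, C-ζ}
No 3 sites suffice: every size-3 union leaves at least one demand point uncovered.
But {F1, F2, F3, F5} covers everything, so the minimum is 4.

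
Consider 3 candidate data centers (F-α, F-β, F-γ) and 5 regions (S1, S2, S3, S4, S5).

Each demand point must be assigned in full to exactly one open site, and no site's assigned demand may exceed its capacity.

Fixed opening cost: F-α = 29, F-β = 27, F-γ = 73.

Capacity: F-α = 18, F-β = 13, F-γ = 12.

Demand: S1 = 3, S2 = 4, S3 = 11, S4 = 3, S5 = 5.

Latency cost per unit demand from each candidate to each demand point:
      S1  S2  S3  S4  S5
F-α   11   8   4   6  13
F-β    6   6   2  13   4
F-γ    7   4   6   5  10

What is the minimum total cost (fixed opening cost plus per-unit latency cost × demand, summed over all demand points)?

Open {F-α, F-β}; cheapest assignment that respects the capacities:
  F-α (cap 18, load 14): S3, S4 — cost 11×4 + 3×6 = 62
  F-β (cap 13, load 12): S1, S2, S5 — cost 3×6 + 4×6 + 5×4 = 62
  Shipping 124, fixed 56 → total 180.
  Any other capacity-feasible assignment to {F-α, F-β} ships for at least 124.
Compare {F-α, F-β, F-γ}: its best feasible assignment gives total 242.
Compare {F-α, F-γ}: its best feasible assignment gives total 251.
Every other set of open sites that can feasibly serve all demand totals ≥ 242 even under its best assignment. Minimum: 180.

180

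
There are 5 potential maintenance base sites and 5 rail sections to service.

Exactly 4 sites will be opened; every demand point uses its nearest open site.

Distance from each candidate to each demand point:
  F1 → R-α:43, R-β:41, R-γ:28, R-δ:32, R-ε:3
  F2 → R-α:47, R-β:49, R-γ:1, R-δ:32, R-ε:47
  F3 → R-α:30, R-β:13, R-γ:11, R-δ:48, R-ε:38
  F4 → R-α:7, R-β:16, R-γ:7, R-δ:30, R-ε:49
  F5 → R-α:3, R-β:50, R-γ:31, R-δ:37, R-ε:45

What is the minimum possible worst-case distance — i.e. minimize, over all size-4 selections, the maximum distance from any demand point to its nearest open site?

Open {F1, F2, F3, F4}.
  Farthest demand point is R-δ at distance 30 (to F4); all others are ≤ 30.
With {F1, F2, F4, F5} the worst case is 30.
With {F1, F3, F4, F5} the worst case is 30.
No size-4 selection achieves below 30.

30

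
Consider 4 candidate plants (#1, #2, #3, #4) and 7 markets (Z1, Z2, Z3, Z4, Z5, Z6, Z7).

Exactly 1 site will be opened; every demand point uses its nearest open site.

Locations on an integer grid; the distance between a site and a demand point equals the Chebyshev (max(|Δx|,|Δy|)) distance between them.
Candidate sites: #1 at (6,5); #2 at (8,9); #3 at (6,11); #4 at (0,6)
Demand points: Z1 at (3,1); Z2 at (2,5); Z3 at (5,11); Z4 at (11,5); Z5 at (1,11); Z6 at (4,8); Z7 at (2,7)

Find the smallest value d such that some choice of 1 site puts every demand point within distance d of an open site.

6

Open {#1}.
  Farthest demand point is Z3 at distance 6 (to #1); all others are ≤ 6.
With {#2} the worst case is 8.
With {#3} the worst case is 10.
No size-1 selection achieves below 6.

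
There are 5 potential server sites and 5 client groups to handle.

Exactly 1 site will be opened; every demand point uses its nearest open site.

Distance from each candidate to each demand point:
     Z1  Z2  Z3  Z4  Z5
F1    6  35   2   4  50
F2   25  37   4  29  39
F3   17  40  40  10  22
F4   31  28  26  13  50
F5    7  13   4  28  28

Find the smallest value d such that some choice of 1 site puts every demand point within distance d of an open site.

Open {F5}.
  Farthest demand point is Z4 at distance 28 (to F5); all others are ≤ 28.
With {F2} the worst case is 39.
With {F3} the worst case is 40.
No size-1 selection achieves below 28.

28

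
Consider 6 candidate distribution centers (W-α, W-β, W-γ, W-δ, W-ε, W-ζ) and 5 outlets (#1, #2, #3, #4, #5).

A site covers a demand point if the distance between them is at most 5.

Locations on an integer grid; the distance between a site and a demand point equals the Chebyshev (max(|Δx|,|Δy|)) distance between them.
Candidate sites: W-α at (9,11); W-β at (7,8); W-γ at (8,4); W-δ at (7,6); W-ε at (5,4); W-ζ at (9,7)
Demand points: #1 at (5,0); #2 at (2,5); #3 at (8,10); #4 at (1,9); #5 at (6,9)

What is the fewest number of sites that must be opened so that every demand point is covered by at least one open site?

2

Coverage sets (demand points within 5 of each site):
  W-α: {#3, #5}
  W-β: {#2, #3, #5}
  W-γ: {#1, #5}
  W-δ: {#2, #3, #5}
  W-ε: {#1, #2, #4, #5}
  W-ζ: {#3, #5}
No single site covers all 5 demand points.
But {W-α, W-ε} covers everything, so the minimum is 2.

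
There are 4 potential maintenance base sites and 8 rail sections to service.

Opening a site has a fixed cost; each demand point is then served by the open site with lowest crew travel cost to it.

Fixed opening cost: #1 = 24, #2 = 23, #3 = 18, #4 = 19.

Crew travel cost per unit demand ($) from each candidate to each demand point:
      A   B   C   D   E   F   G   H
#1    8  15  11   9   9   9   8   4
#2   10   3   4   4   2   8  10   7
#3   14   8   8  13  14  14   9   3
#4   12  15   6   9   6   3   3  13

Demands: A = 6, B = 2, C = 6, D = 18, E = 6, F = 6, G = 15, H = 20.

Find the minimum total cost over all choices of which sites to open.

357

Open {#2, #3, #4}: assign each demand point to its cheapest open site.
  A→#2 6×10=60, B→#2 2×3=6, C→#2 6×4=24, D→#2 18×4=72, E→#2 6×2=12, F→#4 6×3=18, G→#4 15×3=45, H→#3 20×3=60
  crew travel cost 297, fixed 60 → total 357.
Compare {#1, #2, #3, #4}: crew travel cost 285 + fixed 84 = 369.
Compare {#1, #2, #4}: crew travel cost 305 + fixed 66 = 371.
Compare {#2, #4}: crew travel cost 377 + fixed 42 = 419.
All other subsets cost ≥ 369. Minimum total cost: 357.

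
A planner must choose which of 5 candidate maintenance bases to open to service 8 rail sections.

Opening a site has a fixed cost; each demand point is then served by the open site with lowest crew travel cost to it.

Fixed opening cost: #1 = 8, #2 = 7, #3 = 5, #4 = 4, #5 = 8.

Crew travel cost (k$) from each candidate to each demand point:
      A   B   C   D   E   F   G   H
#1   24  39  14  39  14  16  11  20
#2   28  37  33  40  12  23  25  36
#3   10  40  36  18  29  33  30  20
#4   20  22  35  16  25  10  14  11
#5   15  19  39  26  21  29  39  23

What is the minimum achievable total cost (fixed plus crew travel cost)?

Open {#1, #3, #4}: assign each demand point to its cheapest open site.
  A→#3 10, B→#4 22, C→#1 14, D→#4 16, E→#1 14, F→#4 10, G→#1 11, H→#4 11
  crew travel cost 108, fixed 17 → total 125.
Compare {#1, #4}: crew travel cost 118 + fixed 12 = 130.
Compare {#1, #4, #5}: crew travel cost 110 + fixed 20 = 130.
Compare {#1, #2, #3, #4}: crew travel cost 106 + fixed 24 = 130.
All other subsets cost ≥ 130. Minimum total cost: 125.

125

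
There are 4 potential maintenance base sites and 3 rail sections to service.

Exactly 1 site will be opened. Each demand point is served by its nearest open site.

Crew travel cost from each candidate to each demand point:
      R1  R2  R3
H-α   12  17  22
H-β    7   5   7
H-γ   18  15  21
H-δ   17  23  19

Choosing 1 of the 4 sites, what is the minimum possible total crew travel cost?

19

Open {H-β}.
  R1→H-β 7, R2→H-β 5, R3→H-β 7  ⇒ total 19.
Compare {H-α}: total 51.
Compare {H-γ}: total 54.
No size-1 selection does better; minimum is 19.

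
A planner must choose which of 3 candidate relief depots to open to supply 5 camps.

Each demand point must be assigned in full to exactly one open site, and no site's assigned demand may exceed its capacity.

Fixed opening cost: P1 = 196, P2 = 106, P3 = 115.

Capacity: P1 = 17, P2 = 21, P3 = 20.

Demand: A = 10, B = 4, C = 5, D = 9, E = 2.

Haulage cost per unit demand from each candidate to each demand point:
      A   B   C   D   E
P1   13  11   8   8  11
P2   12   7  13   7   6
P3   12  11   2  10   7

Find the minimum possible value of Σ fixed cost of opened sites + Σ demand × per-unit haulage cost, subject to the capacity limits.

Open {P2, P3}; cheapest assignment that respects the capacities:
  P2 (cap 21, load 15): B, D, E — cost 4×7 + 9×7 + 2×6 = 103
  P3 (cap 20, load 15): A, C — cost 10×12 + 5×2 = 130
  Shipping 233, fixed 221 → total 454.
  Any other capacity-feasible assignment to {P2, P3} ships for at least 233.
Compare {P1, P3}: its best feasible assignment gives total 571.
Compare {P1, P2}: its best feasible assignment gives total 574.
Every other set of open sites that can feasibly serve all demand totals ≥ 571 even under its best assignment. Minimum: 454.

454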